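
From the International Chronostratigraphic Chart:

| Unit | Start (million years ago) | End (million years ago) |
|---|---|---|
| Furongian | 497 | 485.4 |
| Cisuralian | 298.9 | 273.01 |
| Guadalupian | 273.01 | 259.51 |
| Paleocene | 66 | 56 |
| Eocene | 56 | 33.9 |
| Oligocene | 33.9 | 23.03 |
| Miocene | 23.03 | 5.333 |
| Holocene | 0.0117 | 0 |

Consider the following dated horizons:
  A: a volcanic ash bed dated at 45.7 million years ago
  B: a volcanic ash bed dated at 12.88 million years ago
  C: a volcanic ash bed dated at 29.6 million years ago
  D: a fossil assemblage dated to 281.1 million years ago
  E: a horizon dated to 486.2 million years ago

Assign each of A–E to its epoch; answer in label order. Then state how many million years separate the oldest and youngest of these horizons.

A: 45.7 Ma lies in 56–33.9 Ma, so Eocene.
B: 12.88 Ma lies in 23.03–5.333 Ma, so Miocene.
C: 29.6 Ma lies in 33.9–23.03 Ma, so Oligocene.
D: 281.1 Ma lies in 298.9–273.01 Ma, so Cisuralian.
E: 486.2 Ma lies in 497–485.4 Ma, so Furongian.
Oldest = 486.2 Ma, youngest = 12.88 Ma → span 473.32 Myr.

A — Eocene; B — Miocene; C — Oligocene; D — Cisuralian; E — Furongian; span 473.32 million years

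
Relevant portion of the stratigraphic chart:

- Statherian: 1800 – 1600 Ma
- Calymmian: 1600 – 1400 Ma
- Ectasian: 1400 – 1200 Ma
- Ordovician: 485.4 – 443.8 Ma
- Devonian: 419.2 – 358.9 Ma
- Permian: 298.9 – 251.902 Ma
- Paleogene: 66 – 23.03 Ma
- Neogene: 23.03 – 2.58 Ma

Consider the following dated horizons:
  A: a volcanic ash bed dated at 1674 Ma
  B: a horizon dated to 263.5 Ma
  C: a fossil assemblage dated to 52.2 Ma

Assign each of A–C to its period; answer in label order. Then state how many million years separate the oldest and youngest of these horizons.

Match each age against the start–end ranges in the excerpt: A = 1674 Ma → Statherian (1800–1600); B = 263.5 Ma → Permian (298.9–251.902); C = 52.2 Ma → Paleogene (66–23.03).
The largest age is 1674 Ma and the smallest is 52.2 Ma; their difference is 1621.8 Myr.

A — Statherian; B — Permian; C — Paleogene; span 1621.8 million years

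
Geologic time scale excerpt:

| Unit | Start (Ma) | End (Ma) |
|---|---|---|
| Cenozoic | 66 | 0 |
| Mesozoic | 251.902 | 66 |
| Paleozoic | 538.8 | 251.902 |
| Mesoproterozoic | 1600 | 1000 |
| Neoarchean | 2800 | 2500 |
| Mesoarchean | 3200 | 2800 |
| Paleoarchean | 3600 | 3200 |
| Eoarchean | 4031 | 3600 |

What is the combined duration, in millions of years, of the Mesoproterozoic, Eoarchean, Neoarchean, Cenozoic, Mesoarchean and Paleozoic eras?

Each duration: Mesoproterozoic = 600; Eoarchean = 431; Neoarchean = 300; Cenozoic = 66; Mesoarchean = 400; Paleozoic = 286.898.
Sum: 600 + 431 + 300 + 66 + 400 + 286.898 = 2083.898 Myr.

2083.898 million years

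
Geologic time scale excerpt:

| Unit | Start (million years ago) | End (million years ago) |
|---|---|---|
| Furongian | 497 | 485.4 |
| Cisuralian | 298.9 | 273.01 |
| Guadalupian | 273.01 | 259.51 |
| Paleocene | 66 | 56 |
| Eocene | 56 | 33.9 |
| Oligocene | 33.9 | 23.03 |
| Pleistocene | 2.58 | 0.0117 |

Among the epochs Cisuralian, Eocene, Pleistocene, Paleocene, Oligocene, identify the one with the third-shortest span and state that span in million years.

Oligocene, 10.87 million years

Durations: Cisuralian 25.89; Eocene 22.1; Pleistocene 2.5683; Paleocene 10; Oligocene 10.87 Myr.
Sorted shortest-first: Pleistocene (2.5683), Paleocene (10), Oligocene (10.87), Eocene (22.1), Cisuralian (25.89).
The third shortest is Oligocene at 10.87 Myr.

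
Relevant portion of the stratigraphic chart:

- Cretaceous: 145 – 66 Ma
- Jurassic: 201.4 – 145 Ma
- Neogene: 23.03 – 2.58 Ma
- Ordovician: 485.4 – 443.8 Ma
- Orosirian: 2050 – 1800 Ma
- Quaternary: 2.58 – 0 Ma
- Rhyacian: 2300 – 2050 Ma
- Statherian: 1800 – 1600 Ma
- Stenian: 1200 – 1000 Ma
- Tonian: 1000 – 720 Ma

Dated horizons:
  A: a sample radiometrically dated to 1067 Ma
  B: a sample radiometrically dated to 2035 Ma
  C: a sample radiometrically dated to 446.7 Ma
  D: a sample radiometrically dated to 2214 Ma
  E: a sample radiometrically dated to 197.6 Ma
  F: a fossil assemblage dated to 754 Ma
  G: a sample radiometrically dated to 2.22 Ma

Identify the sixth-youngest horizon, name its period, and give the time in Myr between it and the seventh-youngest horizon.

Sorted youngest-first by Ma: G (2.22), E (197.6), C (446.7), F (754), A (1067), B (2035), D (2214).
The sixth youngest is B at 2035 Ma, which lies in 2050–1800 Ma: the Orosirian.
The seventh youngest is D at 2214 Ma; separation = |2035 − 2214| = 179 Myr.

B, in the Orosirian; 179 million years to D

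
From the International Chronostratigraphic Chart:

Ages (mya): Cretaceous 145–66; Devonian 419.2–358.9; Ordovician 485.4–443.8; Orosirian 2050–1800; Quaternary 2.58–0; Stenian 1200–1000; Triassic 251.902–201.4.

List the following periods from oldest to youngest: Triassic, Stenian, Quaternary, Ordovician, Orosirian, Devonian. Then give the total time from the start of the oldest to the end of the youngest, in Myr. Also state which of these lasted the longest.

Start ages (Ma): Orosirian 2050, Stenian 1200, Ordovician 485.4, Devonian 419.2, Triassic 251.902, Quaternary 2.58.
Ordered oldest to youngest: Orosirian, Stenian, Ordovician, Devonian, Triassic, Quaternary.
Span = 2050 − 0 = 2050 Myr.
Durations: Triassic 50.502, Quaternary 2.58, Devonian 60.3, Stenian 200, Orosirian 250, Ordovician 41.6 → longest is Orosirian (250 Myr).

Orosirian, Stenian, Ordovician, Devonian, Triassic, Quaternary; total span 2050 Myr; longest is Orosirian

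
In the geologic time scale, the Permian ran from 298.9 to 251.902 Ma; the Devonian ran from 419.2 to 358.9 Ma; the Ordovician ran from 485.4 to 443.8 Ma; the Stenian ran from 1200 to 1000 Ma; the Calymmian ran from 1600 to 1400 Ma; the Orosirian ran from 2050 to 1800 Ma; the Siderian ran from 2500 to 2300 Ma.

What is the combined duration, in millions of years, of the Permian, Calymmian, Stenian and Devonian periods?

Duration is start − end for each: (298.9 − 251.902) + (1600 − 1400) + (1200 − 1000) + (419.2 − 358.9).
That is 46.998 + 200 + 200 + 60.3, which totals 507.298 million years.

507.298 million years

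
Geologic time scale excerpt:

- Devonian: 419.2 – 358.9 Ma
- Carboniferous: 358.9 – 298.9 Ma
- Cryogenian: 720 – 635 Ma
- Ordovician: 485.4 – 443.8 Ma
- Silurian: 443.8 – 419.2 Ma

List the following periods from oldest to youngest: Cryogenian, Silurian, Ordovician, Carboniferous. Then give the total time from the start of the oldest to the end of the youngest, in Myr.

Start ages (Ma): Cryogenian 720, Ordovician 485.4, Silurian 443.8, Carboniferous 358.9.
Ordered oldest to youngest: Cryogenian, Ordovician, Silurian, Carboniferous.
Span = 720 − 298.9 = 421.1 Myr.

Cryogenian → Ordovician → Silurian → Carboniferous; total span 421.1 Myr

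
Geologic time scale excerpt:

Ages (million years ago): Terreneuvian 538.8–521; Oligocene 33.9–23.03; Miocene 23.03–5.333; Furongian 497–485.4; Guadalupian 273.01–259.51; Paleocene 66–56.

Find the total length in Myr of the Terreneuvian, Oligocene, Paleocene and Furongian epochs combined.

50.27 million years

Duration is start − end for each: (538.8 − 521) + (33.9 − 23.03) + (66 − 56) + (497 − 485.4).
That is 17.8 + 10.87 + 10 + 11.6, which totals 50.27 million years.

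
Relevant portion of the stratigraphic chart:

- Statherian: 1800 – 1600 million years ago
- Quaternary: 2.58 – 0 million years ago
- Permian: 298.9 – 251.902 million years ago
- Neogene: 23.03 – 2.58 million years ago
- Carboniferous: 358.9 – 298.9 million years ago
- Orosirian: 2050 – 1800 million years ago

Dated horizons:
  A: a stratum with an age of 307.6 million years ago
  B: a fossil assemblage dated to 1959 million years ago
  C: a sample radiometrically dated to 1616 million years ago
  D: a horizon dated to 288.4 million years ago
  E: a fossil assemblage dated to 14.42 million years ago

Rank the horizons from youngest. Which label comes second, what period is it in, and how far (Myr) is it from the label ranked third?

Sorted youngest-first by Ma: E (14.42), D (288.4), A (307.6), C (1616), B (1959).
The second youngest is D at 288.4 Ma, which lies in 298.9–251.902 Ma: the Permian.
The third youngest is A at 307.6 Ma; separation = |288.4 − 307.6| = 19.2 Myr.

D, in the Permian; 19.2 million years to A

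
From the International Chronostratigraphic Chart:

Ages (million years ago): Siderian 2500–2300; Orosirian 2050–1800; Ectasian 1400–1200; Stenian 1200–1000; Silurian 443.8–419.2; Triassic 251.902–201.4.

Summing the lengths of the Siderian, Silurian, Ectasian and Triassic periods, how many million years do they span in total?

Each duration: Siderian = 200; Silurian = 24.6; Ectasian = 200; Triassic = 50.502.
Sum: 200 + 24.6 + 200 + 50.502 = 475.102 Myr.

475.102 million years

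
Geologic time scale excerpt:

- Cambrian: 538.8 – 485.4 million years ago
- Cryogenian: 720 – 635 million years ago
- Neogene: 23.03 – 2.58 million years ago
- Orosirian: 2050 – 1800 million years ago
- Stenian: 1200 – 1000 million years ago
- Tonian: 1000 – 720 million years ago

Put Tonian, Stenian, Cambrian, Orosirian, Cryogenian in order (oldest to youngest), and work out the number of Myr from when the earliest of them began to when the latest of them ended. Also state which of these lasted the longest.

Orosirian, Stenian, Tonian, Cryogenian, Cambrian; total span 1564.6 Myr; longest is Tonian

From the excerpt: Tonian 1000–720; Stenian 1200–1000; Cambrian 538.8–485.4; Orosirian 2050–1800; Cryogenian 720–635 (Ma).
Larger Ma is earlier, so the oldest is Orosirian and the youngest is Cambrian; oldest to youngest: Orosirian, Stenian, Tonian, Cryogenian, Cambrian.
Oldest start 2050 minus youngest end 485.4 gives 1564.6 Myr overall.
Individual lengths (start − end): Tonian 280; Stenian 200; Cambrian 53.4; Cryogenian 85; Orosirian 250. The largest is Tonian at 280 Myr.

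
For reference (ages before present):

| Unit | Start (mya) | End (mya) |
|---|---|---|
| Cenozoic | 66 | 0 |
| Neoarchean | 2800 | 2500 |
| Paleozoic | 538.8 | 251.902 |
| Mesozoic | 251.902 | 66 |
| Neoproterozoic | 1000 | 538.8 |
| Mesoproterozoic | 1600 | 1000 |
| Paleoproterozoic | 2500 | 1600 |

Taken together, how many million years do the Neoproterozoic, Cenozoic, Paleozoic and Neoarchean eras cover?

Each duration: Neoproterozoic = 461.2; Cenozoic = 66; Paleozoic = 286.898; Neoarchean = 300.
Sum: 461.2 + 66 + 286.898 + 300 = 1114.098 Myr.

1114.098 million years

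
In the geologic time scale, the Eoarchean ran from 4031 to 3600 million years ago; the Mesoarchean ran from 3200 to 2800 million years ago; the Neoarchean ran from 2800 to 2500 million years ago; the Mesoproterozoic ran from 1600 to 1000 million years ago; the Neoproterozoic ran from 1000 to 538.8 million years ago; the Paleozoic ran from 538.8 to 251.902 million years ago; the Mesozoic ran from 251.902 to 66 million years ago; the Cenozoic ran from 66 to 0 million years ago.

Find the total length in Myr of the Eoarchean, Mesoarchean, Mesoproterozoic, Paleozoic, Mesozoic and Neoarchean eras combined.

Duration is start − end for each: (4031 − 3600) + (3200 − 2800) + (1600 − 1000) + (538.8 − 251.902) + (251.902 − 66) + (2800 − 2500).
That is 431 + 400 + 600 + 286.898 + 185.902 + 300, which totals 2203.8 million years.

2203.8 million years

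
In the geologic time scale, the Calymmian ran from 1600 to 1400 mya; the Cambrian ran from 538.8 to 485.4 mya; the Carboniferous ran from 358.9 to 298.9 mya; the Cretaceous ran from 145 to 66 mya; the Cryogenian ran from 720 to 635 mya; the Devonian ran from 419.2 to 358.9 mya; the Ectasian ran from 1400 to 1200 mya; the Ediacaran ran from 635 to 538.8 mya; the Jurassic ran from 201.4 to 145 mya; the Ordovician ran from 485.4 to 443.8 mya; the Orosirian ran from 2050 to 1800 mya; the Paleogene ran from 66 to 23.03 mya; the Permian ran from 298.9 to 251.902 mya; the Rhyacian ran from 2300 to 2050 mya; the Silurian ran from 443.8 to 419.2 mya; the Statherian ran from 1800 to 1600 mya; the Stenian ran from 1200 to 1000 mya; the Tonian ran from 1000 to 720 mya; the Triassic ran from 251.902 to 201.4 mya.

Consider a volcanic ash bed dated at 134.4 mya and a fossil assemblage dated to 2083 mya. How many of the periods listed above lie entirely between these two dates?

16

2083 Ma sits inside the Rhyacian (2300–2050) and 134.4 Ma inside the Cretaceous (145–66); neither of those is wholly between the two dates.
The listed periods lying completely between them are Orosirian, Statherian, Calymmian, Ectasian, Stenian, Tonian, Cryogenian, Ediacaran, Cambrian, Ordovician, Silurian, Devonian, Carboniferous, Permian, Triassic, Jurassic — 16 in all.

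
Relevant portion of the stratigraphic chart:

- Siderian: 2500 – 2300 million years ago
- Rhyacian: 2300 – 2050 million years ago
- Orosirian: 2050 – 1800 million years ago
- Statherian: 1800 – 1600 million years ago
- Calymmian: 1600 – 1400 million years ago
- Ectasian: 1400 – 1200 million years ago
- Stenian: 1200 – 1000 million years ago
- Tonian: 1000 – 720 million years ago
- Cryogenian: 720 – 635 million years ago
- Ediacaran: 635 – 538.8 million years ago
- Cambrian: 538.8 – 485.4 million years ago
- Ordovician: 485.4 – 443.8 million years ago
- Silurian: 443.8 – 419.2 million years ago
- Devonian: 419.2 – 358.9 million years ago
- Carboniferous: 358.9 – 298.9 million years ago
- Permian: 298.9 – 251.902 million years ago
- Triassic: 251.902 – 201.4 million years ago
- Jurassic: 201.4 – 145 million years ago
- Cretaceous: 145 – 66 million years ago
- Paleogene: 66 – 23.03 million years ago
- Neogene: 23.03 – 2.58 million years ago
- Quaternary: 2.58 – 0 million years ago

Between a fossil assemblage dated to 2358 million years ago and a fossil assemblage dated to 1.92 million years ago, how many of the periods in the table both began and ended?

20

2358 Ma sits inside the Siderian (2500–2300) and 1.92 Ma inside the Quaternary (2.58–0); neither of those is wholly between the two dates.
The listed periods lying completely between them are Rhyacian, Orosirian, Statherian, Calymmian, Ectasian, Stenian, Tonian, Cryogenian, Ediacaran, Cambrian, Ordovician, Silurian, Devonian, Carboniferous, Permian, Triassic, Jurassic, Cretaceous, Paleogene, Neogene — 20 in all.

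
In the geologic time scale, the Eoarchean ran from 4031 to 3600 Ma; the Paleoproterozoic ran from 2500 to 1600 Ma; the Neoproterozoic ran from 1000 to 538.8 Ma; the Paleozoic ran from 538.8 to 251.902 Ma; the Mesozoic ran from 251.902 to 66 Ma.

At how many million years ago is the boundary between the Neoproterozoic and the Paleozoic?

538.8 Ma

The Neoproterozoic ends and the Paleozoic begins at 538.8 Ma.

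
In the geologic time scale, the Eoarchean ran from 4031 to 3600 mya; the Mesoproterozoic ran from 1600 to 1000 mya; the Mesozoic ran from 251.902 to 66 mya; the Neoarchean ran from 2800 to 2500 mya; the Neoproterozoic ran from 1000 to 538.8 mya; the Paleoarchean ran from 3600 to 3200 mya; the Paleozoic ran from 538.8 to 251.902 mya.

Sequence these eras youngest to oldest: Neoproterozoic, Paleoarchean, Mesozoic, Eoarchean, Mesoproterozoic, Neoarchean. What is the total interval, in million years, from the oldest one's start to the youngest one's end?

Mesozoic → Neoproterozoic → Mesoproterozoic → Neoarchean → Paleoarchean → Eoarchean; total span 3965 Myr

Start ages (Ma): Eoarchean 4031, Paleoarchean 3600, Neoarchean 2800, Mesoproterozoic 1600, Neoproterozoic 1000, Mesozoic 251.902.
Ordered youngest to oldest: Mesozoic, Neoproterozoic, Mesoproterozoic, Neoarchean, Paleoarchean, Eoarchean.
Span = 4031 − 66 = 3965 Myr.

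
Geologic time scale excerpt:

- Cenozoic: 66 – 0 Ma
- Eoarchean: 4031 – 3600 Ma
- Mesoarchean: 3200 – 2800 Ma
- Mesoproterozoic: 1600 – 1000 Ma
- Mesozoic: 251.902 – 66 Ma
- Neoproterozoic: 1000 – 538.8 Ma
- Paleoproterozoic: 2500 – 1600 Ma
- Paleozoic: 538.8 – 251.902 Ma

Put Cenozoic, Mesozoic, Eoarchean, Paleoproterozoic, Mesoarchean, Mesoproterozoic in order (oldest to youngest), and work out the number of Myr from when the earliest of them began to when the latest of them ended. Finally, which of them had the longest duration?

From the excerpt: Cenozoic 66–0; Mesozoic 251.902–66; Eoarchean 4031–3600; Paleoproterozoic 2500–1600; Mesoarchean 3200–2800; Mesoproterozoic 1600–1000 (Ma).
Larger Ma is earlier, so the oldest is Eoarchean and the youngest is Cenozoic; oldest to youngest: Eoarchean, Mesoarchean, Paleoproterozoic, Mesoproterozoic, Mesozoic, Cenozoic.
Oldest start 4031 minus youngest end 0 gives 4031 Myr overall.
Individual lengths (start − end): Paleoproterozoic 900; Mesozoic 185.902; Cenozoic 66; Eoarchean 431; Mesoarchean 400; Mesoproterozoic 600. The largest is Paleoproterozoic at 900 Myr.

Eoarchean → Mesoarchean → Paleoproterozoic → Mesoproterozoic → Mesozoic → Cenozoic; total span 4031 Myr; longest is Paleoproterozoic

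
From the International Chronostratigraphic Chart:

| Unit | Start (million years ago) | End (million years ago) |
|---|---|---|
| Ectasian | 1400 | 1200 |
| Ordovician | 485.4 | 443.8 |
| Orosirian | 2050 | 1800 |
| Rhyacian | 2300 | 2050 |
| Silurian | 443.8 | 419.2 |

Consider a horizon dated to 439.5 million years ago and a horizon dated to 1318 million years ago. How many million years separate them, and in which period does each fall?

878.5 million years apart; the first in the Silurian, the second in the Ectasian

Elapsed time: 1318 − 439.5 = 878.5 Myr.
439.5 Ma lies within 443.8–419.2 Ma: Silurian.
1318 Ma lies within 1400–1200 Ma: Ectasian.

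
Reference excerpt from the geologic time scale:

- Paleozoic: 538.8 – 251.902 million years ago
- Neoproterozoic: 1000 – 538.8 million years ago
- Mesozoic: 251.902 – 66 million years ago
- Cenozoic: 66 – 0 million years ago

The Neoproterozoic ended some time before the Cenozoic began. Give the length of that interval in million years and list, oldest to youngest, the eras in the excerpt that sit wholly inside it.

472.8 million years; Paleozoic, Mesozoic

End of Neoproterozoic = 538.8 Ma; start of Cenozoic = 66 Ma.
Gap = 538.8 − 66 = 472.8 Myr.
Eras wholly inside 538.8–66 Ma: Paleozoic (538.8–251.902), Mesozoic (251.902–66).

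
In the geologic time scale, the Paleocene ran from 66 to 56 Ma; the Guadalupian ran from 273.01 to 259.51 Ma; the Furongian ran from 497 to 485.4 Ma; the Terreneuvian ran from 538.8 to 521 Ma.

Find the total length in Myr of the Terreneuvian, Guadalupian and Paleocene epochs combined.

Duration is start − end for each: (538.8 − 521) + (273.01 − 259.51) + (66 − 56).
That is 17.8 + 13.5 + 10, which totals 41.3 million years.

41.3 million years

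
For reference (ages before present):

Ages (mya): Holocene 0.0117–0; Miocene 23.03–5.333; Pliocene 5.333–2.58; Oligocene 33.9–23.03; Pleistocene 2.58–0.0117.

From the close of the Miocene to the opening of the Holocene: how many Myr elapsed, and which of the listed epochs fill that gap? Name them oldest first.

5.3213 million years; Pliocene, Pleistocene

The Miocene closes at 5.333 Ma and the Holocene opens at 0.0117 Ma, so the interval is 5.333 − 0.0117 = 5.3213 Myr.
An epoch fits inside if it starts at or after 5.333 Ma and ends at or before 0.0117 Ma; oldest first that gives Pliocene, Pleistocene.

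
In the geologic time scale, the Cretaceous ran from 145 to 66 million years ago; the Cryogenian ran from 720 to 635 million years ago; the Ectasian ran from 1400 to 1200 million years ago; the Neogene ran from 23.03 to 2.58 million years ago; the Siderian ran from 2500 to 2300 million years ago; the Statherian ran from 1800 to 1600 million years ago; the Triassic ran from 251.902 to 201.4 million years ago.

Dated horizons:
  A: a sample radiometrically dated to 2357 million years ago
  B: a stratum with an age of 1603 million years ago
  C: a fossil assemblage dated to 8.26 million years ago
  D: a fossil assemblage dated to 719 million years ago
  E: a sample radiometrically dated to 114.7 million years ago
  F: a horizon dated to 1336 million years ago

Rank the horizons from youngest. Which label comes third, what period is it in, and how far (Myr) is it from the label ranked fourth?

Smaller Ma means younger, so youngest first: C 8.26 < E 114.7 < D 719 < F 1336 < B 1603 < A 2357.
Counting 3 along gives D (719 Ma); the excerpt puts that inside the Cryogenian, 720–635 Ma.
Next in line is F (1336 Ma), and 1336 − 719 = 617 Myr.

D, in the Cryogenian; 617 million years to F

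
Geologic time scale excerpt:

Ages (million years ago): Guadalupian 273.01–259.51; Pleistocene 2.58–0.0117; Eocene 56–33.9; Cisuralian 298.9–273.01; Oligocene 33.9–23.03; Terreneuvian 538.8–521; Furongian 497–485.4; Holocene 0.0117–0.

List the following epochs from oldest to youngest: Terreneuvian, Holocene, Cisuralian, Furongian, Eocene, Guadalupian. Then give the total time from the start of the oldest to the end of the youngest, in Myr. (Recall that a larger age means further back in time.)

Terreneuvian → Furongian → Cisuralian → Guadalupian → Eocene → Holocene; total span 538.8 Myr

Start ages (Ma): Terreneuvian 538.8, Furongian 497, Cisuralian 298.9, Guadalupian 273.01, Eocene 56, Holocene 0.0117.
Ordered oldest to youngest: Terreneuvian, Furongian, Cisuralian, Guadalupian, Eocene, Holocene.
Span = 538.8 − 0 = 538.8 Myr.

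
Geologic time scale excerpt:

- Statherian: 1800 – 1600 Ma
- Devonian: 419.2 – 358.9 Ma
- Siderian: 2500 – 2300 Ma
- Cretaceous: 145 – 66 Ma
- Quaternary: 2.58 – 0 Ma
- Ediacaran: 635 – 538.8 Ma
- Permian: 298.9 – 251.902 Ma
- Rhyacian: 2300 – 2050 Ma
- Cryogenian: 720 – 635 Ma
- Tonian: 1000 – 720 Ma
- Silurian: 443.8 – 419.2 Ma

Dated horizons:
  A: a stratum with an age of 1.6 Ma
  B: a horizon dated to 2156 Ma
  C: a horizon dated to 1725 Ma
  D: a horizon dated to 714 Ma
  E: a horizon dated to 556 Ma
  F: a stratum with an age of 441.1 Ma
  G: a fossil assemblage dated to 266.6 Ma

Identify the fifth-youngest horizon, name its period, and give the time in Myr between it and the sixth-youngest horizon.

D, in the Cryogenian; 1011 million years to C

Sorted youngest-first by Ma: A (1.6), G (266.6), F (441.1), E (556), D (714), C (1725), B (2156).
The fifth youngest is D at 714 Ma, which lies in 720–635 Ma: the Cryogenian.
The sixth youngest is C at 1725 Ma; separation = |714 − 1725| = 1011 Myr.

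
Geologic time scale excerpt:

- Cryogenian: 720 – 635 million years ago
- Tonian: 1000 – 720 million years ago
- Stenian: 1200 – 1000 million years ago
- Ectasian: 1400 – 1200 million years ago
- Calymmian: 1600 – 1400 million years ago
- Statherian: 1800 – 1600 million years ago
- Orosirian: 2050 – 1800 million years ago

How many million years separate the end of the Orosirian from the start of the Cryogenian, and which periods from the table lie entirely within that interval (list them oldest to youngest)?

The Orosirian closes at 1800 Ma and the Cryogenian opens at 720 Ma, so the interval is 1800 − 720 = 1080 Myr.
A period fits inside if it starts at or after 1800 Ma and ends at or before 720 Ma; oldest first that gives Statherian, Calymmian, Ectasian, Stenian, Tonian.

1080 million years; Statherian, Calymmian, Ectasian, Stenian, Tonian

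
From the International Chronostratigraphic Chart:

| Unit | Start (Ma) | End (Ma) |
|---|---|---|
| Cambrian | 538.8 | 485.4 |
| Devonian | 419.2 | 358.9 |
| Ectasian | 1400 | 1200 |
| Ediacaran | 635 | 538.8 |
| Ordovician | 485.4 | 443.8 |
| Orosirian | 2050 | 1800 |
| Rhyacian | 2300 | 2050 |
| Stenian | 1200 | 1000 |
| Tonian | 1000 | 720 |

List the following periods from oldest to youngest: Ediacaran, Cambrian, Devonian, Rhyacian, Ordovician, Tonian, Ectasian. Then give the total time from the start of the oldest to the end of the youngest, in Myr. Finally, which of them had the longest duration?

Rhyacian, Ectasian, Tonian, Ediacaran, Cambrian, Ordovician, Devonian; total span 1941.1 Myr; longest is Tonian

From the excerpt: Ediacaran 635–538.8; Cambrian 538.8–485.4; Devonian 419.2–358.9; Rhyacian 2300–2050; Ordovician 485.4–443.8; Tonian 1000–720; Ectasian 1400–1200 (Ma).
Larger Ma is earlier, so the oldest is Rhyacian and the youngest is Devonian; oldest to youngest: Rhyacian, Ectasian, Tonian, Ediacaran, Cambrian, Ordovician, Devonian.
Oldest start 2300 minus youngest end 358.9 gives 1941.1 Myr overall.
Individual lengths (start − end): Ectasian 200; Ordovician 41.6; Devonian 60.3; Tonian 280; Cambrian 53.4; Ediacaran 96.2; Rhyacian 250. The largest is Tonian at 280 Myr.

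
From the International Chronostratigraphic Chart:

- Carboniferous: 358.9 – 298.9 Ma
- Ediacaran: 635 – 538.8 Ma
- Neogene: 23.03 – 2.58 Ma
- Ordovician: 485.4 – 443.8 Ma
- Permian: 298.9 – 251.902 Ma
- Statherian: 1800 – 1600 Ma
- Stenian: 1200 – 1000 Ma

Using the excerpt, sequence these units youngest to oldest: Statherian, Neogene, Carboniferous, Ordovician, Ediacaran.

Neogene, Carboniferous, Ordovician, Ediacaran, Statherian

Sorting by start age (ascending Ma, since larger Ma = older): Neogene began 23.03, Carboniferous began 358.9, Ordovician began 485.4, Ediacaran began 635, Statherian began 1800.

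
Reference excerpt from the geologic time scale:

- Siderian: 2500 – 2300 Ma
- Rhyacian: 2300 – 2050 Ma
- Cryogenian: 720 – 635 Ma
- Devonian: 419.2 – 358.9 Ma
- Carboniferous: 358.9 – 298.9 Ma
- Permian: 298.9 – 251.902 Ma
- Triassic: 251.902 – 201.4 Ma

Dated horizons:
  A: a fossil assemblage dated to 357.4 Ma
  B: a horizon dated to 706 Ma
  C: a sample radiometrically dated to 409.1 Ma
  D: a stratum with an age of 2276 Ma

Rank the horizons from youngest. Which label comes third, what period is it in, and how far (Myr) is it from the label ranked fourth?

Sorted youngest-first by Ma: A (357.4), C (409.1), B (706), D (2276).
The third youngest is B at 706 Ma, which lies in 720–635 Ma: the Cryogenian.
The fourth youngest is D at 2276 Ma; separation = |706 − 2276| = 1570 Myr.

B, in the Cryogenian; 1570 million years to D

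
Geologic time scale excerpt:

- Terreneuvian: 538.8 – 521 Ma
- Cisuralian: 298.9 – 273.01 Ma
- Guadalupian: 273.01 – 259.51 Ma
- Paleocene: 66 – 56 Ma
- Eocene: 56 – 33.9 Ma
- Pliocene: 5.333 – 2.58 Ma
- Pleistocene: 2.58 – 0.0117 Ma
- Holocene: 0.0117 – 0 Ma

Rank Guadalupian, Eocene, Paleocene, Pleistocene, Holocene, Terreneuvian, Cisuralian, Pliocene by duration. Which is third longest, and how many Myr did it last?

Durations: Guadalupian 13.5; Eocene 22.1; Paleocene 10; Pleistocene 2.5683; Holocene 0.0117; Terreneuvian 17.8; Cisuralian 25.89; Pliocene 2.753 Myr.
Sorted longest-first: Cisuralian (25.89), Eocene (22.1), Terreneuvian (17.8), Guadalupian (13.5), Paleocene (10), Pliocene (2.753), Pleistocene (2.5683), Holocene (0.0117).
The third longest is Terreneuvian at 17.8 Myr.

Terreneuvian, 17.8 million years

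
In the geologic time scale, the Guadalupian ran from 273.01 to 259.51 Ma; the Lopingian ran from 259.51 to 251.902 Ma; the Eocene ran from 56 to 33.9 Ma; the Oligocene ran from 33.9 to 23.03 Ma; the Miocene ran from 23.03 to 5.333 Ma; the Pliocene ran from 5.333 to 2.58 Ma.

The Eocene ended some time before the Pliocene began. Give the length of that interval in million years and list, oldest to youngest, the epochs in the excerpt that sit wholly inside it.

28.567 million years; Oligocene, Miocene

The Eocene closes at 33.9 Ma and the Pliocene opens at 5.333 Ma, so the interval is 33.9 − 5.333 = 28.567 Myr.
An epoch fits inside if it starts at or after 33.9 Ma and ends at or before 5.333 Ma; oldest first that gives Oligocene, Miocene.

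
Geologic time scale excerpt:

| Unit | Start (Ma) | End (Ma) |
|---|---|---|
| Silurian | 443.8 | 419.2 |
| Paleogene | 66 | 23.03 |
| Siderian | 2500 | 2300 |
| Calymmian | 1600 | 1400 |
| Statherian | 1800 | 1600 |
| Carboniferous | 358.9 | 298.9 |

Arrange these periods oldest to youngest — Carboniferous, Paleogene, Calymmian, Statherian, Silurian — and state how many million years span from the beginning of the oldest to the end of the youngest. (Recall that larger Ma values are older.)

Statherian, Calymmian, Silurian, Carboniferous, Paleogene; total span 1776.97 Myr

From the excerpt: Carboniferous 358.9–298.9; Paleogene 66–23.03; Calymmian 1600–1400; Statherian 1800–1600; Silurian 443.8–419.2 (Ma).
Larger Ma is earlier, so the oldest is Statherian and the youngest is Paleogene; oldest to youngest: Statherian, Calymmian, Silurian, Carboniferous, Paleogene.
Oldest start 1800 minus youngest end 23.03 gives 1776.97 Myr overall.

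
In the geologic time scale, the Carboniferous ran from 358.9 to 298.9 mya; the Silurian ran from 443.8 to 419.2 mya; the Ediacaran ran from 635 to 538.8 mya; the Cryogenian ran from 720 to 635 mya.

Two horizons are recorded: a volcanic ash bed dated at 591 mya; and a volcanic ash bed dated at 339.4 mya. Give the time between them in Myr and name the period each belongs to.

251.6 million years apart; the first in the Ediacaran, the second in the Carboniferous

Elapsed time: 591 − 339.4 = 251.6 Myr.
591 Ma lies within 635–538.8 Ma: Ediacaran.
339.4 Ma lies within 358.9–298.9 Ma: Carboniferous.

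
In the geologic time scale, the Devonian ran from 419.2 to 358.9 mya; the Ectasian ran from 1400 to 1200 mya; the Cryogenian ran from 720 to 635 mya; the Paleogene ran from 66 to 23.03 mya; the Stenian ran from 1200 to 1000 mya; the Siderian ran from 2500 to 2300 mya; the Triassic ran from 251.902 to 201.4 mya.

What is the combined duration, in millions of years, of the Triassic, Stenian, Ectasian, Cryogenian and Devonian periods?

Each duration: Triassic = 50.502; Stenian = 200; Ectasian = 200; Cryogenian = 85; Devonian = 60.3.
Sum: 50.502 + 200 + 200 + 85 + 60.3 = 595.802 Myr.

595.802 million years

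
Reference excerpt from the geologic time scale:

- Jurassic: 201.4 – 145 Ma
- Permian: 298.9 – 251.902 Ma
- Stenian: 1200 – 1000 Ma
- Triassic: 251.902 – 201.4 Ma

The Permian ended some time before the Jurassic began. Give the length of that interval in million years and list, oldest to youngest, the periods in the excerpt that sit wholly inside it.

50.502 million years; Triassic

The Permian closes at 251.902 Ma and the Jurassic opens at 201.4 Ma, so the interval is 251.902 − 201.4 = 50.502 Myr.
A period fits inside if it starts at or after 251.902 Ma and ends at or before 201.4 Ma; oldest first that gives Triassic.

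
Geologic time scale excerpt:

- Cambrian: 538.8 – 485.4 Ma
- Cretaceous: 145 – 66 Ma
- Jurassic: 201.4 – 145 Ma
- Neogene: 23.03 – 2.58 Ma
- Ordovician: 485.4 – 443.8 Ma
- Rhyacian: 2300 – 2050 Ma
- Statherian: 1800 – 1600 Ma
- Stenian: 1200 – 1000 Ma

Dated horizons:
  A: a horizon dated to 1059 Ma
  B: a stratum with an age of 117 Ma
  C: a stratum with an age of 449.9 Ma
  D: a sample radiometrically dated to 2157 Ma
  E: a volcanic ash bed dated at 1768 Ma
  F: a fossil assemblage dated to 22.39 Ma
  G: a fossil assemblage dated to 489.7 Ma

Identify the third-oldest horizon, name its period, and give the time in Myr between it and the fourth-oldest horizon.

A, in the Stenian; 569.3 million years to G

Sorted oldest-first by Ma: D (2157), E (1768), A (1059), G (489.7), C (449.9), B (117), F (22.39).
The third oldest is A at 1059 Ma, which lies in 1200–1000 Ma: the Stenian.
The fourth oldest is G at 489.7 Ma; separation = |1059 − 489.7| = 569.3 Myr.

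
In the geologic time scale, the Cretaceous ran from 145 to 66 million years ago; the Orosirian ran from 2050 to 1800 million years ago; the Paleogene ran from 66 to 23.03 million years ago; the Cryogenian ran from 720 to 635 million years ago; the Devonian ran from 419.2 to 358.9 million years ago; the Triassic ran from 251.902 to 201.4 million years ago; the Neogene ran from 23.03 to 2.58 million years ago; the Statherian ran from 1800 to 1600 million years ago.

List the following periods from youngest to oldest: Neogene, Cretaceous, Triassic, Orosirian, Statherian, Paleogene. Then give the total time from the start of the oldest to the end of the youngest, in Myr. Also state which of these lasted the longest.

Neogene, Paleogene, Cretaceous, Triassic, Statherian, Orosirian; total span 2047.42 Myr; longest is Orosirian

From the excerpt: Neogene 23.03–2.58; Cretaceous 145–66; Triassic 251.902–201.4; Orosirian 2050–1800; Statherian 1800–1600; Paleogene 66–23.03 (Ma).
Larger Ma is earlier, so the oldest is Orosirian and the youngest is Neogene; youngest to oldest: Neogene, Paleogene, Cretaceous, Triassic, Statherian, Orosirian.
Oldest start 2050 minus youngest end 2.58 gives 2047.42 Myr overall.
Individual lengths (start − end): Paleogene 42.97; Orosirian 250; Neogene 20.45; Statherian 200; Cretaceous 79; Triassic 50.502. The largest is Orosirian at 250 Myr.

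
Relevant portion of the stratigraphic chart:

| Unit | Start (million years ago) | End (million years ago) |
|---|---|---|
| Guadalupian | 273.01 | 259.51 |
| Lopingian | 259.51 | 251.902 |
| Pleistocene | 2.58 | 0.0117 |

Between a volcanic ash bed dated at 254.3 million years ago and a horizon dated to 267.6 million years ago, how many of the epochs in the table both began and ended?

0

Checking each listed span, none has both start < 267.6 Ma and end > 254.3 Ma — every epoch straddles one of the two dates or lies outside them — so the count is 0.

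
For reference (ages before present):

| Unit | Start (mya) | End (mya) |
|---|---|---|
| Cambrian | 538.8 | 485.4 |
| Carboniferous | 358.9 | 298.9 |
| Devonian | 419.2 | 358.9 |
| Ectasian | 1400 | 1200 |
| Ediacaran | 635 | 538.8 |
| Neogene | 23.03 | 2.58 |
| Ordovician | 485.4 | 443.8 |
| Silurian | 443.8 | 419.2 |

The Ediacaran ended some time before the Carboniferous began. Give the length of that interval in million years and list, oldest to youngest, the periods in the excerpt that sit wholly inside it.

179.9 million years; Cambrian, Ordovician, Silurian, Devonian

End of Ediacaran = 538.8 Ma; start of Carboniferous = 358.9 Ma.
Gap = 538.8 − 358.9 = 179.9 Myr.
Periods wholly inside 538.8–358.9 Ma: Cambrian (538.8–485.4), Ordovician (485.4–443.8), Silurian (443.8–419.2), Devonian (419.2–358.9).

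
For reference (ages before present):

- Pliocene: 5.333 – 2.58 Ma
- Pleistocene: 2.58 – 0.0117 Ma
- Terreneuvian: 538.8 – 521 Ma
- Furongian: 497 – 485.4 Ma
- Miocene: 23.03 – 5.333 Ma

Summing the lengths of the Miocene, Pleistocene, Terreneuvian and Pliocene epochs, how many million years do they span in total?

40.8183 million years

Duration is start − end for each: (23.03 − 5.333) + (2.58 − 0.0117) + (538.8 − 521) + (5.333 − 2.58).
That is 17.697 + 2.5683 + 17.8 + 2.753, which totals 40.8183 million years.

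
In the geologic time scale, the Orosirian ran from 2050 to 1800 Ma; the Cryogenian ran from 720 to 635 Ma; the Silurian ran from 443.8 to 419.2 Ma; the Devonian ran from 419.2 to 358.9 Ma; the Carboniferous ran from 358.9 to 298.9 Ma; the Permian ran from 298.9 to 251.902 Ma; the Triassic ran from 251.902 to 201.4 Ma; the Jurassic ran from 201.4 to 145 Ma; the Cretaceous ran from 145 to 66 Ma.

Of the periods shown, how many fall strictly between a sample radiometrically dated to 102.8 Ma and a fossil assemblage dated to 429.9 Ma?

5

The older date is 429.9 Ma and the younger is 102.8 Ma.
Periods with start < 429.9 and end > 102.8 Ma: Devonian (419.2–358.9), Carboniferous (358.9–298.9), Permian (298.9–251.902), Triassic (251.902–201.4), Jurassic (201.4–145).
That is 5 complete periods.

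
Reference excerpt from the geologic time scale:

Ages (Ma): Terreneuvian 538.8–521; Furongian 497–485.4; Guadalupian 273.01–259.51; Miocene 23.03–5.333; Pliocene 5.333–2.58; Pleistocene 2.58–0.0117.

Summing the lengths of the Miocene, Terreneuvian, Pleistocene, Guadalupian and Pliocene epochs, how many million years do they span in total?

54.3183 million years

Duration is start − end for each: (23.03 − 5.333) + (538.8 − 521) + (2.58 − 0.0117) + (273.01 − 259.51) + (5.333 − 2.58).
That is 17.697 + 17.8 + 2.5683 + 13.5 + 2.753, which totals 54.3183 million years.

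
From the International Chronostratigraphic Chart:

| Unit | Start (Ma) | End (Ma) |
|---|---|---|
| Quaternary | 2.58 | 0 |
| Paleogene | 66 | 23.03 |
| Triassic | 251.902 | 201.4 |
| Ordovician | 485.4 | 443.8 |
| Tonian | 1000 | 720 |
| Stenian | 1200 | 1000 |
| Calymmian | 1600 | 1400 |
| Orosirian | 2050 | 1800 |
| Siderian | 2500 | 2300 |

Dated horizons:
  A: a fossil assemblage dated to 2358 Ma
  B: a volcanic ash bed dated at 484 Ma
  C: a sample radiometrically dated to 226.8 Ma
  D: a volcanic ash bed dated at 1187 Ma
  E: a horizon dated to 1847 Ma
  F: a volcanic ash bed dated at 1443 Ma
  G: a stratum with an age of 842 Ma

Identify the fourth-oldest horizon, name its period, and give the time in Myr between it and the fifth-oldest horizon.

Sorted oldest-first by Ma: A (2358), E (1847), F (1443), D (1187), G (842), B (484), C (226.8).
The fourth oldest is D at 1187 Ma, which lies in 1200–1000 Ma: the Stenian.
The fifth oldest is G at 842 Ma; separation = |1187 − 842| = 345 Myr.

D, in the Stenian; 345 million years to G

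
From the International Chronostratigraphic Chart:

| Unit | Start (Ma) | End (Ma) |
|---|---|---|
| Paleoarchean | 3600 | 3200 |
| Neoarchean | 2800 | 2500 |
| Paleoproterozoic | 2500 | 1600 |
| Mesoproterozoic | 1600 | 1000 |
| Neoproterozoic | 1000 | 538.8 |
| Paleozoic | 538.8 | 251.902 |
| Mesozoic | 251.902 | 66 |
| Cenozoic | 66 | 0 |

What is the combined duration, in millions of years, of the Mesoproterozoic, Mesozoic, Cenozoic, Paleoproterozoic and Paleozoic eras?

Duration is start − end for each: (1600 − 1000) + (251.902 − 66) + (66 − 0) + (2500 − 1600) + (538.8 − 251.902).
That is 600 + 185.902 + 66 + 900 + 286.898, which totals 2038.8 million years.

2038.8 million years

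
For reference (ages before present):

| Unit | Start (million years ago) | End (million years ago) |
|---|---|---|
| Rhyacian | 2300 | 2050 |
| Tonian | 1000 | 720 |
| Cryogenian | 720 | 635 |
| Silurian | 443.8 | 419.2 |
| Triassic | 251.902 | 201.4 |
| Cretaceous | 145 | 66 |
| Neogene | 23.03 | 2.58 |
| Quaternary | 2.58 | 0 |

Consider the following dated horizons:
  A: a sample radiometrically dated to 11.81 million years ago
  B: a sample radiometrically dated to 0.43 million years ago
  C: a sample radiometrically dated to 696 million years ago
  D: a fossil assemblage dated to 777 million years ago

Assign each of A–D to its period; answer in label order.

Match each age against the start–end ranges in the excerpt: A = 11.81 Ma → Neogene (23.03–2.58); B = 0.43 Ma → Quaternary (2.58–0); C = 696 Ma → Cryogenian (720–635); D = 777 Ma → Tonian (1000–720).

A — Neogene; B — Quaternary; C — Cryogenian; D — Tonian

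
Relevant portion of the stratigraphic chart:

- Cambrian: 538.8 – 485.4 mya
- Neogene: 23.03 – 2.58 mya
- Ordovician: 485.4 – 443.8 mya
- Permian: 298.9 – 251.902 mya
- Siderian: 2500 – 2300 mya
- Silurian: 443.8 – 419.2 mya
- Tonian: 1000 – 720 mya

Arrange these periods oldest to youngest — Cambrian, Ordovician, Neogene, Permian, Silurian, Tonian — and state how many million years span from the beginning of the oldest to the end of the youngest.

Start ages (Ma): Tonian 1000, Cambrian 538.8, Ordovician 485.4, Silurian 443.8, Permian 298.9, Neogene 23.03.
Ordered oldest to youngest: Tonian, Cambrian, Ordovician, Silurian, Permian, Neogene.
Span = 1000 − 2.58 = 997.42 Myr.

Tonian → Cambrian → Ordovician → Silurian → Permian → Neogene; total span 997.42 Myr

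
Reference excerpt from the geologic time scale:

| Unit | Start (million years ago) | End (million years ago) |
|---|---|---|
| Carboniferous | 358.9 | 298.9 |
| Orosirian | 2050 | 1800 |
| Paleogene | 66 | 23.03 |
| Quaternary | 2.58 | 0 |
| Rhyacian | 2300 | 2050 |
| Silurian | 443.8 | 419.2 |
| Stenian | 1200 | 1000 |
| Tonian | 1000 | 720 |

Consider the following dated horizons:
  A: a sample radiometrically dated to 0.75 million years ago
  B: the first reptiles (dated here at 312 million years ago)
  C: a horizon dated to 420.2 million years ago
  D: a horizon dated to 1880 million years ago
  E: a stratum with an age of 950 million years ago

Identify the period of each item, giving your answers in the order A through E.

A — Quaternary; B — Carboniferous; C — Silurian; D — Orosirian; E — Tonian

Match each age against the start–end ranges in the excerpt: A = 0.75 Ma → Quaternary (2.58–0); B = 312 Ma → Carboniferous (358.9–298.9); C = 420.2 Ma → Silurian (443.8–419.2); D = 1880 Ma → Orosirian (2050–1800); E = 950 Ma → Tonian (1000–720).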